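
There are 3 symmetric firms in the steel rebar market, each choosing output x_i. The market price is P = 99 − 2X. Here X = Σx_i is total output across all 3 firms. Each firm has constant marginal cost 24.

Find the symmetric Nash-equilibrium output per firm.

9.375

A representative firm's profit is π_i = x_i(99 − 2X) − 24x_i, with X = x_i + Σ_{j≠i} x_j.
First-order condition: 75 − 4x_i − 2Σ_{j≠i} x_j = 0.
Imposing symmetry (x_j = x for all j) turns Σ_{j≠i} x_j into 2x, so 75 = 8x and x = 9.375.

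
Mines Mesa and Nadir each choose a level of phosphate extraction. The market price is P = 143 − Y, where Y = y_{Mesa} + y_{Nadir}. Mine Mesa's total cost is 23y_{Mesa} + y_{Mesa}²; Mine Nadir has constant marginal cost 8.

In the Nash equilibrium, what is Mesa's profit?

Mine Mesa's profit: π = y_{Mesa}(143 − (y_{Mesa} + y_{Nadir})) − 23y_{Mesa} − y_{Mesa}².
∂π/∂y_{Mesa} = 120 − 4y_{Mesa} − y_{Nadir} = 0, so y_{Mesa} = 30 − 0.25y_{Nadir}.
For Nadir: ∂π/∂y_{Nadir} = 135 − 2y_{Nadir} − y_{Mesa} = 0 ⇒ y_{Nadir} = 67.5 − 0.5y_{Mesa}.
Solving the two reaction functions simultaneously: (1 − (−0.25)(−0.5))y_{Mesa} = 30 − 0.25·67.5, so 0.875y_{Mesa} = 13.125 and y_{Mesa} = 15.
Then y_{Nadir} = 67.5 − 0.5·15 = 60.
Price P = 143 − 75 = 68.
Mesa's profit: (68 − 23)·15 − (15)² = 450.

450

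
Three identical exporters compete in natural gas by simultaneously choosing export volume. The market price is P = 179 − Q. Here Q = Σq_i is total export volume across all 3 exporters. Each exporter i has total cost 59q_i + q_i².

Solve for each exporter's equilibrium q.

20

A representative exporter's profit is π_i = q_i(179 − Q) − 59q_i − q_i², with Q = q_i + Σ_{j≠i} q_j.
First-order condition: 120 − 4q_i − Σ_{j≠i} q_j = 0.
Imposing symmetry (q_j = q for all j) turns Σ_{j≠i} q_j into 2q, so 120 = 6q and q = 20.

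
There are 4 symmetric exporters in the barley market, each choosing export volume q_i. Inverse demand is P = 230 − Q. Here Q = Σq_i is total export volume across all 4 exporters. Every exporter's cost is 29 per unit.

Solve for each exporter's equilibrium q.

40.2

A representative exporter's profit is π_i = q_i(230 − Q) − 29q_i, with Q = q_i + Σ_{j≠i} q_j.
First-order condition: 201 − 2q_i − Σ_{j≠i} q_j = 0.
In a symmetric equilibrium every exporter chooses the same q, so Σ_{j≠i} q_j = 3q. The condition becomes 201 − 5q = 0, giving q = 201/5 = 40.2.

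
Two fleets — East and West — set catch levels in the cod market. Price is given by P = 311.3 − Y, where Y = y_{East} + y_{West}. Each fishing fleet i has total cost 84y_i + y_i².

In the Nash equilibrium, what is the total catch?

Fishing fleet East's profit: π = y_{East}(311.3 − (y_{East} + y_{West})) − 84y_{East} − y_{East}².
∂π/∂y_{East} = 227.3 − 4y_{East} − y_{West} = 0, so y_{East} = 56.825 − 0.25y_{West}.
The game is symmetric, so in equilibrium y_{West} = y_{East}: the reaction function gives 1.25y_{East} = 56.825, hence y_{East} = 45.46.
Total catch: 45.46 + 45.46 = 90.92.

90.92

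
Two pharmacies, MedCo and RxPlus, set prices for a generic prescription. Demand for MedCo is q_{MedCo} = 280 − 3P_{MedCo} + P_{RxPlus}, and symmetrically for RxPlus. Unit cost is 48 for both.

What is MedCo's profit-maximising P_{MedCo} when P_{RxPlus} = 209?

MedCo's profit: π = (P_{MedCo} − 48)(280 − 3P_{MedCo} + P_{RxPlus}).
∂π/∂P_{MedCo} = 424 − 6P_{MedCo} + P_{RxPlus} = 0 ⇒ P_{MedCo} = 212/3 + (1/6)P_{RxPlus}.
At P_{RxPlus} = 209: P_{MedCo} = 212/3 + (1/6)·209 = 105.5.

105.5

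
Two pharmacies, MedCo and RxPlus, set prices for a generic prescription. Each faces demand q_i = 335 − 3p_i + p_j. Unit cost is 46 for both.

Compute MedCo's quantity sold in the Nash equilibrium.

MedCo's profit: π = (p_{MedCo} − 46)(335 − 3p_{MedCo} + p_{RxPlus}).
∂π/∂p_{MedCo} = 473 − 6p_{MedCo} + p_{RxPlus} = 0 ⇒ p_{MedCo} = 473/6 + (1/6)p_{RxPlus}.
By symmetry p_{RxPlus} = p_{MedCo}; substituting into the reaction function, (5/6)p_{MedCo} = 473/6 and p_{MedCo} = 94.6.
q_{MedCo} = 335 − 3·94.6 + 94.6 = 145.8.

145.8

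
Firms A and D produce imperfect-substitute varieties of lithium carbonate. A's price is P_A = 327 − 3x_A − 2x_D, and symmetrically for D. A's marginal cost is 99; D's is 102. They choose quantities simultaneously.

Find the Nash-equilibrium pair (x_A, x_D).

28.6875, 27.9375

Firm A's profit: π = x_A(327 − 3x_A − 2x_D) − 99x_A.
∂π/∂x_A = 228 − 6x_A − 2x_D = 0 ⇒ x_A = 38 − (1/3)x_D.
Similarly x_D = 37.5 − (1/3)x_A.
Substituting the second reaction function into the first: x_A = 38 − (1/3)(37.5 − (1/3)x_A), which gives (8/9)x_A = 25.5 ⇒ x_A = 28.6875.
Then x_D = 37.5 − (1/3)·28.6875 = 27.9375.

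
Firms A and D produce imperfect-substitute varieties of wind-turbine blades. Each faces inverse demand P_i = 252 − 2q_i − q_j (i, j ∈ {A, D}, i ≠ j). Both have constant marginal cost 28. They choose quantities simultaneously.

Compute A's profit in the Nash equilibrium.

Firm A's profit: π = q_A(252 − 2q_A − q_D) − 28q_A.
∂π/∂q_A = 224 − 4q_A − q_D = 0 ⇒ q_A = 56 − 0.25q_D.
By symmetry q_D = q_A; substituting into the reaction function, 1.25q_A = 56 and q_A = 44.8.
P_A = 252 − 2·44.8 − 44.8 = 117.6.
Profit = (117.6 − 28)·44.8 = 4014.08.

4014.08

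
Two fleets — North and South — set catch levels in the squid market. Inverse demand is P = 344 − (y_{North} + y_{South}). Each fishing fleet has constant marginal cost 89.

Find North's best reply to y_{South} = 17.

Fishing fleet North's profit: π = y_{North}(344 − (y_{North} + y_{South})) − 89y_{North}.
∂π/∂y_{North} = 255 − 2y_{North} − y_{South} = 0, so y_{North} = 127.5 − 0.5y_{South}.
At y_{South} = 17: y_{North} = 127.5 − 0.5·17 = 119.

119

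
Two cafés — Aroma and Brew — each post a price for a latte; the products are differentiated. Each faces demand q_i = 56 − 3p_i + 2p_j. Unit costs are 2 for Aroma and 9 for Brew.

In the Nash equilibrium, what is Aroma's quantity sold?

Aroma's profit: π = (p_{Aroma} − 2)(56 − 3p_{Aroma} + 2p_{Brew}).
∂π/∂p_{Aroma} = 62 − 6p_{Aroma} + 2p_{Brew} = 0 ⇒ p_{Aroma} = 31/3 + (1/3)p_{Brew}.
Similarly p_{Brew} = 83/6 + (1/3)p_{Aroma}.
Plugging p_{Brew} into Aroma's best response: p_{Aroma} = 31/3 + (1/3)(83/6 + (1/3)p_{Aroma}) ⇒ (8/9)p_{Aroma} = 269/18, so p_{Aroma} = 16.8125.
Then p_{Brew} = 83/6 + (1/3)·16.8125 = 19.4375.
q_{Aroma} = 56 − 3·16.8125 + 2·19.4375 = 44.4375.

44.4375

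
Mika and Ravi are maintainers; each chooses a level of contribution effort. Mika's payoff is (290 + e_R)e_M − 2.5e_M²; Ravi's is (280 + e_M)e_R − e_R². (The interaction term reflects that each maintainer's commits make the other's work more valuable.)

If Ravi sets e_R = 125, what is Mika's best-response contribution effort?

83

Expanding Mika's payoff: 290e_M + e_Re_M − 2.5e_M².
∂π/∂e_M = 290 + e_R − 5e_M = 0, so e_M = 58 + 0.2e_R.
At e_R = 125: e_M = 58 + 0.2·125 = 83.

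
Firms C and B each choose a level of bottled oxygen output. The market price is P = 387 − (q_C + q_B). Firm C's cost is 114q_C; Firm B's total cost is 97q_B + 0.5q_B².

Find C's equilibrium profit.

Firm C's profit: π = q_C(387 − (q_C + q_B)) − 114q_C.
∂π/∂q_C = 273 − 2q_C − q_B = 0, so q_C = 136.5 − 0.5q_B.
For B: ∂π/∂q_B = 290 − 3q_B − q_C = 0 ⇒ q_B = 290/3 − (1/3)q_C.
Solving the two reaction functions simultaneously: (1 − (−0.5)(−1/3))q_C = 136.5 − 0.5·(290/3), so (5/6)q_C = 529/6 and q_C = 105.8.
Then q_B = 290/3 − (1/3)·105.8 = 61.4.
Price P = 387 − 167.2 = 219.8.
C's profit: (219.8 − 114)·105.8 = 11193.64.

11193.64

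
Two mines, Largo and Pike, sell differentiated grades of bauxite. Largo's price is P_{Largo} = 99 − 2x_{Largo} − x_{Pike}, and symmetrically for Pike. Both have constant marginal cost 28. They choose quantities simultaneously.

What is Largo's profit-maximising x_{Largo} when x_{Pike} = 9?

15.5

Mine Largo's profit: π = x_{Largo}(99 − 2x_{Largo} − x_{Pike}) − 28x_{Largo}.
∂π/∂x_{Largo} = 71 − 4x_{Largo} − x_{Pike} = 0 ⇒ x_{Largo} = 17.75 − 0.25x_{Pike}.
At x_{Pike} = 9: x_{Largo} = 17.75 − 0.25·9 = 15.5.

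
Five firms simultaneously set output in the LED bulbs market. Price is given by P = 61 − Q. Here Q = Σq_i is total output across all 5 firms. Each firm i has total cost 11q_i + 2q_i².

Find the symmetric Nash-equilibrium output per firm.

A representative firm's profit is π_i = q_i(61 − Q) − 11q_i − 2q_i², with Q = q_i + Σ_{j≠i} q_j.
First-order condition: 50 − 6q_i − Σ_{j≠i} q_j = 0.
With identical firms, set every q_j = q: then 50 − 6q − 4q = 0, i.e. q = 50/10 = 5.

5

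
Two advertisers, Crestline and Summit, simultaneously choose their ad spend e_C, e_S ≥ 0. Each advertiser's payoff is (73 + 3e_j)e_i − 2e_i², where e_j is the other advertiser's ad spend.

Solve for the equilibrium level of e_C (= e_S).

Crestline's payoff is (73 + 3e_S)e_C − 2e_C².
∂π/∂e_C = 73 + 3e_S − 4e_C = 0, so e_C = 18.25 + 0.75e_S.
Setting e_C = e_S in the reaction function: e_C = 18.25 + 0.75e_C, so e_C = 18.25 / 0.25 = 73.

73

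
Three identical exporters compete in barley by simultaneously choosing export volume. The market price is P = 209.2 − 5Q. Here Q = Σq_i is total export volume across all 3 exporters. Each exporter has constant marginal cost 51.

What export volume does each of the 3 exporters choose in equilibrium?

7.91

A representative exporter's profit is π_i = q_i(209.2 − 5Q) − 51q_i, with Q = q_i + Σ_{j≠i} q_j.
First-order condition: 158.2 − 10q_i − 5Σ_{j≠i} q_j = 0.
With identical exporters, set every q_j = q: then 158.2 − 10q − 10q = 0, i.e. q = 158.2/20 = 7.91.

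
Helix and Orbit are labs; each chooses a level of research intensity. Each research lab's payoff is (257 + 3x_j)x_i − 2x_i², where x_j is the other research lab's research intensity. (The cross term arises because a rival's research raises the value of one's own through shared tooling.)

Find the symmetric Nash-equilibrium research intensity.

257

Helix's payoff is (257 + 3x_O)x_H − 2x_H².
∂π/∂x_H = 257 + 3x_O − 4x_H = 0, so x_H = 64.25 + 0.75x_O.
Setting x_H = x_O in the reaction function: x_H = 64.25 + 0.75x_H, so x_H = 64.25 / 0.25 = 257.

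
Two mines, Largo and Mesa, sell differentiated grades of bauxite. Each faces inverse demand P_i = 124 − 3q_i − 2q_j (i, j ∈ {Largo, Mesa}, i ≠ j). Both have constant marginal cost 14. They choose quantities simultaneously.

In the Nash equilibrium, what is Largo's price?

55.25

Mine Largo's profit: π = q_{Largo}(124 − 3q_{Largo} − 2q_{Mesa}) − 14q_{Largo}.
∂π/∂q_{Largo} = 110 − 6q_{Largo} − 2q_{Mesa} = 0 ⇒ q_{Largo} = 55/3 − (1/3)q_{Mesa}.
By symmetry q_{Mesa} = q_{Largo}; substituting into the reaction function, (4/3)q_{Largo} = 55/3 and q_{Largo} = 13.75.
P_{Largo} = 124 − 3·13.75 − 2·13.75 = 55.25.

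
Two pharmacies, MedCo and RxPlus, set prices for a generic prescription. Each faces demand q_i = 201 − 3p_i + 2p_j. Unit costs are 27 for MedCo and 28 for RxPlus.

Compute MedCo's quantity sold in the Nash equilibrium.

MedCo's profit: π = (p_{MedCo} − 27)(201 − 3p_{MedCo} + 2p_{RxPlus}).
∂π/∂p_{MedCo} = 282 − 6p_{MedCo} + 2p_{RxPlus} = 0 ⇒ p_{MedCo} = 47 + (1/3)p_{RxPlus}.
Similarly p_{RxPlus} = 47.5 + (1/3)p_{MedCo}.
Solving the two reaction functions simultaneously: (1 − (1/3)(1/3))p_{MedCo} = 47 + (1/3)·47.5, so (8/9)p_{MedCo} = 377/6 and p_{MedCo} = 70.6875.
Then p_{RxPlus} = 47.5 + (1/3)·70.6875 = 71.0625.
q_{MedCo} = 201 − 3·70.6875 + 2·71.0625 = 131.0625.

131.0625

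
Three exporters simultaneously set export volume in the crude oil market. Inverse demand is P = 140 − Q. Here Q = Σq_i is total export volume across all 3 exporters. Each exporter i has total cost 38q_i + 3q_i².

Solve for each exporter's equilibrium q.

A representative exporter's profit is π_i = q_i(140 − Q) − 38q_i − 3q_i², with Q = q_i + Σ_{j≠i} q_j.
First-order condition: 102 − 8q_i − Σ_{j≠i} q_j = 0.
In a symmetric equilibrium every exporter chooses the same q, so Σ_{j≠i} q_j = 2q. The condition becomes 102 − 10q = 0, giving q = 102/10 = 10.2.

10.2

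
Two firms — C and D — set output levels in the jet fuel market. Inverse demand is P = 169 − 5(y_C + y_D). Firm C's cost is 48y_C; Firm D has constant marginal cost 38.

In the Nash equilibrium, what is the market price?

85

Firm C's profit: π = y_C(169 − 5(y_C + y_D)) − 48y_C.
∂π/∂y_C = 121 − 10y_C − 5y_D = 0, so y_C = 12.1 − 0.5y_D.
By the same steps for D: y_D = 13.1 − 0.5y_C.
Plugging y_D into C's best response: y_C = 12.1 − 0.5(13.1 − 0.5y_C) ⇒ 0.75y_C = 5.55, so y_C = 7.4.
Then y_D = 13.1 − 0.5·7.4 = 9.4.
Equilibrium price: P = 169 − 5·16.8 = 85.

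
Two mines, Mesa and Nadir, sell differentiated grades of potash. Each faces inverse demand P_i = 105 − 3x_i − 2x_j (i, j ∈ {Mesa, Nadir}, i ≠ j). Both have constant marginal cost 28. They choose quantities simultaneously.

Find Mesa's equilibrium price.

56.875

Mine Mesa's profit: π = x_{Mesa}(105 − 3x_{Mesa} − 2x_{Nadir}) − 28x_{Mesa}.
∂π/∂x_{Mesa} = 77 − 6x_{Mesa} − 2x_{Nadir} = 0 ⇒ x_{Mesa} = 77/6 − (1/3)x_{Nadir}.
Setting x_{Mesa} = x_{Nadir} in the reaction function: x_{Mesa} = 77/6 − (1/3)x_{Mesa}, so x_{Mesa} = (77/6) / (4/3) = 9.625.
P_{Mesa} = 105 − 3·9.625 − 2·9.625 = 56.875.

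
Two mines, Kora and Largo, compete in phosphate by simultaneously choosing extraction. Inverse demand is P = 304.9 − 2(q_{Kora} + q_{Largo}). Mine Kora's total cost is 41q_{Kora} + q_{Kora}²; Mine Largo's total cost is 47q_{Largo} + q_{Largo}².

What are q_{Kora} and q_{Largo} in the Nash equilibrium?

Mine Kora's profit: π = q_{Kora}(304.9 − 2(q_{Kora} + q_{Largo})) − 41q_{Kora} − q_{Kora}².
∂π/∂q_{Kora} = 263.9 − 6q_{Kora} − 2q_{Largo} = 0, so q_{Kora} = 2639/60 − (1/3)q_{Largo}.
By the same steps for Largo: q_{Largo} = 2579/60 − (1/3)q_{Kora}.
Solving the two reaction functions simultaneously: (1 − (−1/3)(−1/3))q_{Kora} = 2639/60 − (1/3)·(2579/60), so (8/9)q_{Kora} = 2669/90 and q_{Kora} = 33.3625.
Then q_{Largo} = 2579/60 − (1/3)·33.3625 = 31.8625.

33.3625, 31.8625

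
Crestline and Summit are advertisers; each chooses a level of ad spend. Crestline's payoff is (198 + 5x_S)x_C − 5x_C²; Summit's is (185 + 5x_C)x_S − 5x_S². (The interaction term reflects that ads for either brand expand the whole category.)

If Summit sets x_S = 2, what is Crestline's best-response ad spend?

Expanding Crestline's payoff: 198x_C + 5x_Sx_C − 5x_C².
∂π/∂x_C = 198 + 5x_S − 10x_C = 0, so x_C = 19.8 + 0.5x_S.
At x_S = 2: x_C = 19.8 + 0.5·2 = 20.8.

20.8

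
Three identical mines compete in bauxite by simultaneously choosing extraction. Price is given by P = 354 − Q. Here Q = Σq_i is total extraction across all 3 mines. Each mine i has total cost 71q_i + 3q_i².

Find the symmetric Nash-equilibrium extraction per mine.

A representative mine's profit is π_i = q_i(354 − Q) − 71q_i − 3q_i², with Q = q_i + Σ_{j≠i} q_j.
First-order condition: 283 − 8q_i − Σ_{j≠i} q_j = 0.
With identical mines, set every q_j = q: then 283 − 8q − 2q = 0, i.e. q = 283/10 = 28.3.

28.3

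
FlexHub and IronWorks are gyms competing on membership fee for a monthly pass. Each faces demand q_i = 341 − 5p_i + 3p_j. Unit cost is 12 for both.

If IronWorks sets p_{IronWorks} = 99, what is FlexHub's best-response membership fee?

69.8

FlexHub's profit: π = (p_{FlexHub} − 12)(341 − 5p_{FlexHub} + 3p_{IronWorks}).
∂π/∂p_{FlexHub} = 401 − 10p_{FlexHub} + 3p_{IronWorks} = 0 ⇒ p_{FlexHub} = 40.1 + 0.3p_{IronWorks}.
At p_{IronWorks} = 99: p_{FlexHub} = 40.1 + 0.3·99 = 69.8.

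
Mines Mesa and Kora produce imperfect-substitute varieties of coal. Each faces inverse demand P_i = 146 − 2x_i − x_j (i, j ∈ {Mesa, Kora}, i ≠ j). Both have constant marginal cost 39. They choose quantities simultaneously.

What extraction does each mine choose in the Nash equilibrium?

21.4

Mine Mesa's profit: π = x_{Mesa}(146 − 2x_{Mesa} − x_{Kora}) − 39x_{Mesa}.
∂π/∂x_{Mesa} = 107 − 4x_{Mesa} − x_{Kora} = 0 ⇒ x_{Mesa} = 26.75 − 0.25x_{Kora}.
Setting x_{Mesa} = x_{Kora} in the reaction function: x_{Mesa} = 26.75 − 0.25x_{Mesa}, so x_{Mesa} = 26.75 / 1.25 = 21.4.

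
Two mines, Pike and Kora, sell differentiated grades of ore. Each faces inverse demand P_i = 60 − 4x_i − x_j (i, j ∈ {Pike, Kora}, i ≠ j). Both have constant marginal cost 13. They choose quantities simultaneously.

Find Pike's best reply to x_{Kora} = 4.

Mine Pike's profit: π = x_{Pike}(60 − 4x_{Pike} − x_{Kora}) − 13x_{Pike}.
∂π/∂x_{Pike} = 47 − 8x_{Pike} − x_{Kora} = 0 ⇒ x_{Pike} = 5.875 − 0.125x_{Kora}.
At x_{Kora} = 4: x_{Pike} = 5.875 − 0.125·4 = 5.375.

5.375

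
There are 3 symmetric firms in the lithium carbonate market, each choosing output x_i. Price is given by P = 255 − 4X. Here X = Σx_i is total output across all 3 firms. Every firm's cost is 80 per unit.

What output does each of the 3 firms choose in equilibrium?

10.9375

A representative firm's profit is π_i = x_i(255 − 4X) − 80x_i, with X = x_i + Σ_{j≠i} x_j.
First-order condition: 175 − 8x_i − 4Σ_{j≠i} x_j = 0.
With identical firms, set every x_j = x: then 175 − 8x − 8x = 0, i.e. x = 175/16 = 10.9375.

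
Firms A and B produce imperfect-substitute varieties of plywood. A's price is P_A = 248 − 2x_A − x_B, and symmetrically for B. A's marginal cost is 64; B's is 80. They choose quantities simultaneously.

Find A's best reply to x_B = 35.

37.25

Firm A's profit: π = x_A(248 − 2x_A − x_B) − 64x_A.
∂π/∂x_A = 184 − 4x_A − x_B = 0 ⇒ x_A = 46 − 0.25x_B.
At x_B = 35: x_A = 46 − 0.25·35 = 37.25.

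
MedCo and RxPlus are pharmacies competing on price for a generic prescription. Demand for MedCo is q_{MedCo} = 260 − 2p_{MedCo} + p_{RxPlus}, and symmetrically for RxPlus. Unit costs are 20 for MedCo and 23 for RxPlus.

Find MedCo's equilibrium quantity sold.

MedCo's profit: π = (p_{MedCo} − 20)(260 − 2p_{MedCo} + p_{RxPlus}).
∂π/∂p_{MedCo} = 300 − 4p_{MedCo} + p_{RxPlus} = 0 ⇒ p_{MedCo} = 75 + 0.25p_{RxPlus}.
Similarly p_{RxPlus} = 76.5 + 0.25p_{MedCo}.
Plugging p_{RxPlus} into MedCo's best response: p_{MedCo} = 75 + 0.25(76.5 + 0.25p_{MedCo}) ⇒ 0.9375p_{MedCo} = 94.125, so p_{MedCo} = 100.4.
Then p_{RxPlus} = 76.5 + 0.25·100.4 = 101.6.
q_{MedCo} = 260 − 2·100.4 + 101.6 = 160.8.

160.8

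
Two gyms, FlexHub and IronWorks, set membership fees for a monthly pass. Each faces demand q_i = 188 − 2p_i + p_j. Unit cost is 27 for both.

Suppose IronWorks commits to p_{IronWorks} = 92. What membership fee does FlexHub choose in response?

FlexHub's profit: π = (p_{FlexHub} − 27)(188 − 2p_{FlexHub} + p_{IronWorks}).
∂π/∂p_{FlexHub} = 242 − 4p_{FlexHub} + p_{IronWorks} = 0 ⇒ p_{FlexHub} = 60.5 + 0.25p_{IronWorks}.
At p_{IronWorks} = 92: p_{FlexHub} = 60.5 + 0.25·92 = 83.5.

83.5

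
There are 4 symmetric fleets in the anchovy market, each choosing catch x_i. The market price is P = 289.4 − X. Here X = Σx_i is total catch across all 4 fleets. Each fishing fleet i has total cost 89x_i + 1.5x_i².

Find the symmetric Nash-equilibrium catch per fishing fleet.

A representative fishing fleet's profit is π_i = x_i(289.4 − X) − 89x_i − 1.5x_i², with X = x_i + Σ_{j≠i} x_j.
First-order condition: 200.4 − 5x_i − Σ_{j≠i} x_j = 0.
In a symmetric equilibrium every fishing fleet chooses the same x, so Σ_{j≠i} x_j = 3x. The condition becomes 200.4 − 8x = 0, giving x = 200.4/8 = 25.05.

25.05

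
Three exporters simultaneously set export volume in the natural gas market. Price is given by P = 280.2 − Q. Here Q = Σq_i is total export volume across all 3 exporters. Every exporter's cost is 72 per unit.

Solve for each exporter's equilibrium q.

52.05

A representative exporter's profit is π_i = q_i(280.2 − Q) − 72q_i, with Q = q_i + Σ_{j≠i} q_j.
First-order condition: 208.2 − 2q_i − Σ_{j≠i} q_j = 0.
With identical exporters, set every q_j = q: then 208.2 − 2q − 2q = 0, i.e. q = 208.2/4 = 52.05.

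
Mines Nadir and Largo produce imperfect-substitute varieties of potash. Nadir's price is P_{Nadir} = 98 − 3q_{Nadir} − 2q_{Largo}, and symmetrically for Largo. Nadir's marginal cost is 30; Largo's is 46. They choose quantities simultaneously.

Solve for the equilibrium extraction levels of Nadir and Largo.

9.5, 5.5

Mine Nadir's profit: π = q_{Nadir}(98 − 3q_{Nadir} − 2q_{Largo}) − 30q_{Nadir}.
∂π/∂q_{Nadir} = 68 − 6q_{Nadir} − 2q_{Largo} = 0 ⇒ q_{Nadir} = 34/3 − (1/3)q_{Largo}.
Similarly q_{Largo} = 26/3 − (1/3)q_{Nadir}.
Substituting the second reaction function into the first: q_{Nadir} = 34/3 − (1/3)(26/3 − (1/3)q_{Nadir}), which gives (8/9)q_{Nadir} = 76/9 ⇒ q_{Nadir} = 9.5.
Then q_{Largo} = 26/3 − (1/3)·9.5 = 5.5.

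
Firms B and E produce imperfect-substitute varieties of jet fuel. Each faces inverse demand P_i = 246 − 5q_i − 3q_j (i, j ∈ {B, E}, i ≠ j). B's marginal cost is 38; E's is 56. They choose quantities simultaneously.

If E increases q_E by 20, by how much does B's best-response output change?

Firm B's profit: π = q_B(246 − 5q_B − 3q_E) − 38q_B.
∂π/∂q_B = 208 − 10q_B − 3q_E = 0 ⇒ q_B = 20.8 − 0.3q_E.
The reaction-function slope is −0.3, so a 20-unit rise in q_E moves q_B by −0.3 × 20 = −6. B's best response falls — the actions are strategic substitutes.

-6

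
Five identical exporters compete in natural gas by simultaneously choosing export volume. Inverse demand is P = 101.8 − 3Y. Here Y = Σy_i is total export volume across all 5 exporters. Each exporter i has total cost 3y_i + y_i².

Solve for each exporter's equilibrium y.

4.94

A representative exporter's profit is π_i = y_i(101.8 − 3Y) − 3y_i − y_i², with Y = y_i + Σ_{j≠i} y_j.
First-order condition: 98.8 − 8y_i − 3Σ_{j≠i} y_j = 0.
Imposing symmetry (y_j = y for all j) turns Σ_{j≠i} y_j into 4y, so 98.8 = 20y and y = 4.94.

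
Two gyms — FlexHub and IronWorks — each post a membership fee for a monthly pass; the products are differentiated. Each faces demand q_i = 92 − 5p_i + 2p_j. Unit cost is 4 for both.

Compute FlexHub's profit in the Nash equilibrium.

FlexHub's profit: π = (p_{FlexHub} − 4)(92 − 5p_{FlexHub} + 2p_{IronWorks}).
∂π/∂p_{FlexHub} = 112 − 10p_{FlexHub} + 2p_{IronWorks} = 0 ⇒ p_{FlexHub} = 11.2 + 0.2p_{IronWorks}.
The game is symmetric, so in equilibrium p_{IronWorks} = p_{FlexHub}: the reaction function gives 0.8p_{FlexHub} = 11.2, hence p_{FlexHub} = 14.
q_{FlexHub} = 92 − 5·14 + 2·14 = 50.
Profit = (14 − 4)·50 = 500.

500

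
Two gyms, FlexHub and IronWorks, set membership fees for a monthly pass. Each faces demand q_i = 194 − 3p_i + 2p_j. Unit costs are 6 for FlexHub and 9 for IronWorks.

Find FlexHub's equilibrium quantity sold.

FlexHub's profit: π = (p_{FlexHub} − 6)(194 − 3p_{FlexHub} + 2p_{IronWorks}).
∂π/∂p_{FlexHub} = 212 − 6p_{FlexHub} + 2p_{IronWorks} = 0 ⇒ p_{FlexHub} = 106/3 + (1/3)p_{IronWorks}.
Similarly p_{IronWorks} = 221/6 + (1/3)p_{FlexHub}.
Plugging p_{IronWorks} into FlexHub's best response: p_{FlexHub} = 106/3 + (1/3)(221/6 + (1/3)p_{FlexHub}) ⇒ (8/9)p_{FlexHub} = 857/18, so p_{FlexHub} = 53.5625.
Then p_{IronWorks} = 221/6 + (1/3)·53.5625 = 54.6875.
q_{FlexHub} = 194 − 3·53.5625 + 2·54.6875 = 142.6875.

142.6875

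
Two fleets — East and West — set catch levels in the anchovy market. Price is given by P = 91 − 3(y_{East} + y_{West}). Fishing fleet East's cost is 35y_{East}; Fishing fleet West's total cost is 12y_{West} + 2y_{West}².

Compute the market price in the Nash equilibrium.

Fishing fleet East's profit: π = y_{East}(91 − 3(y_{East} + y_{West})) − 35y_{East}.
∂π/∂y_{East} = 56 − 6y_{East} − 3y_{West} = 0, so y_{East} = 28/3 − 0.5y_{West}.
For West: ∂π/∂y_{West} = 79 − 10y_{West} − 3y_{East} = 0 ⇒ y_{West} = 7.9 − 0.3y_{East}.
Plugging y_{West} into East's best response: y_{East} = 28/3 − 0.5(7.9 − 0.3y_{East}) ⇒ 0.85y_{East} = 323/60, so y_{East} = 19/3.
Then y_{West} = 7.9 − 0.3·(19/3) = 6.
Equilibrium price: P = 91 − 3·(37/3) = 54.

54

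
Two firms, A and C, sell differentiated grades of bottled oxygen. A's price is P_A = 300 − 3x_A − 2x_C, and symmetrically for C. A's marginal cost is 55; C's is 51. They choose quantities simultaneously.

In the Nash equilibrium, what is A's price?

146.125

Firm A's profit: π = x_A(300 − 3x_A − 2x_C) − 55x_A.
∂π/∂x_A = 245 − 6x_A − 2x_C = 0 ⇒ x_A = 245/6 − (1/3)x_C.
Similarly x_C = 41.5 − (1/3)x_A.
Plugging x_C into A's best response: x_A = 245/6 − (1/3)(41.5 − (1/3)x_A) ⇒ (8/9)x_A = 27, so x_A = 30.375.
Then x_C = 41.5 − (1/3)·30.375 = 31.375.
P_A = 300 − 3·30.375 − 2·31.375 = 146.125.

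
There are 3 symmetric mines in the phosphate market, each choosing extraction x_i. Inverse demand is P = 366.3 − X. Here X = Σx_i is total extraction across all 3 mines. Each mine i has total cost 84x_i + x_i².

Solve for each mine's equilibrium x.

47.05

A representative mine's profit is π_i = x_i(366.3 − X) − 84x_i − x_i², with X = x_i + Σ_{j≠i} x_j.
First-order condition: 282.3 − 4x_i − Σ_{j≠i} x_j = 0.
In a symmetric equilibrium every mine chooses the same x, so Σ_{j≠i} x_j = 2x. The condition becomes 282.3 − 6x = 0, giving x = 282.3/6 = 47.05.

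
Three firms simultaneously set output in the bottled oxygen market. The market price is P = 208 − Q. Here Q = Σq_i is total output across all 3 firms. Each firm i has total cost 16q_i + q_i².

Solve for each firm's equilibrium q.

32

A representative firm's profit is π_i = q_i(208 − Q) − 16q_i − q_i², with Q = q_i + Σ_{j≠i} q_j.
First-order condition: 192 − 4q_i − Σ_{j≠i} q_j = 0.
Imposing symmetry (q_j = q for all j) turns Σ_{j≠i} q_j into 2q, so 192 = 6q and q = 32.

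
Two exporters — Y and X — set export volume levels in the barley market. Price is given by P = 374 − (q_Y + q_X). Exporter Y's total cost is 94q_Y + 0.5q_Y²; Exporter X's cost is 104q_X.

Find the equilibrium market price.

Exporter Y's profit: π = q_Y(374 − (q_Y + q_X)) − 94q_Y − 0.5q_Y².
∂π/∂q_Y = 280 − 3q_Y − q_X = 0, so q_Y = 280/3 − (1/3)q_X.
For X: ∂π/∂q_X = 270 − 2q_X − q_Y = 0 ⇒ q_X = 135 − 0.5q_Y.
Plugging q_X into Y's best response: q_Y = 280/3 − (1/3)(135 − 0.5q_Y) ⇒ (5/6)q_Y = 145/3, so q_Y = 58.
Then q_X = 135 − 0.5·58 = 106.
Equilibrium price: P = 374 − 164 = 210.

210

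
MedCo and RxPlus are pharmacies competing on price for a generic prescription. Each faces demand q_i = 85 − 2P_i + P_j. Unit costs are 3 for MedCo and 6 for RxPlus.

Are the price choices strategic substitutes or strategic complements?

MedCo's profit: π = (P_{MedCo} − 3)(85 − 2P_{MedCo} + P_{RxPlus}).
∂π/∂P_{MedCo} = 91 − 4P_{MedCo} + P_{RxPlus} = 0 ⇒ P_{MedCo} = 22.75 + 0.25P_{RxPlus}.
The best-response slope dP_{MedCo}/dP_{RxPlus} = 0.25 > 0: the reaction function is upward-sloping, so the choices are strategic complements.

strategic complements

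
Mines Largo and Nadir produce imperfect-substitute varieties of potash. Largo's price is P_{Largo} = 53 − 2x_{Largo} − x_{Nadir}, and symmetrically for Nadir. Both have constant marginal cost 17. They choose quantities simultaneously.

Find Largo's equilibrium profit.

103.68

Mine Largo's profit: π = x_{Largo}(53 − 2x_{Largo} − x_{Nadir}) − 17x_{Largo}.
∂π/∂x_{Largo} = 36 − 4x_{Largo} − x_{Nadir} = 0 ⇒ x_{Largo} = 9 − 0.25x_{Nadir}.
Setting x_{Largo} = x_{Nadir} in the reaction function: x_{Largo} = 9 − 0.25x_{Largo}, so x_{Largo} = 9 / 1.25 = 7.2.
P_{Largo} = 53 − 2·7.2 − 7.2 = 31.4.
Profit = (31.4 − 17)·7.2 = 103.68.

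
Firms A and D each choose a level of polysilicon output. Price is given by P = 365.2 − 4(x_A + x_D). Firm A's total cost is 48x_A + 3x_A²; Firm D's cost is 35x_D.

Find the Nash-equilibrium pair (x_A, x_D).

Firm A's profit: π = x_A(365.2 − 4(x_A + x_D)) − 48x_A − 3x_A².
∂π/∂x_A = 317.2 − 14x_A − 4x_D = 0, so x_A = 793/35 − (2/7)x_D.
For D: ∂π/∂x_D = 330.2 − 8x_D − 4x_A = 0 ⇒ x_D = 41.275 − 0.5x_A.
Substituting the second reaction function into the first: x_A = 793/35 − (2/7)(41.275 − 0.5x_A), which gives (6/7)x_A = 1521/140 ⇒ x_A = 12.675.
Then x_D = 41.275 − 0.5·12.675 = 34.9375.

12.675, 34.9375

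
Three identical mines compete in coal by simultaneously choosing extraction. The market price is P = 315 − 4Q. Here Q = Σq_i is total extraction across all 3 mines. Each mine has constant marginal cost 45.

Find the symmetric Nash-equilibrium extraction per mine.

A representative mine's profit is π_i = q_i(315 − 4Q) − 45q_i, with Q = q_i + Σ_{j≠i} q_j.
First-order condition: 270 − 8q_i − 4Σ_{j≠i} q_j = 0.
Imposing symmetry (q_j = q for all j) turns Σ_{j≠i} q_j into 2q, so 270 = 16q and q = 16.875.

16.875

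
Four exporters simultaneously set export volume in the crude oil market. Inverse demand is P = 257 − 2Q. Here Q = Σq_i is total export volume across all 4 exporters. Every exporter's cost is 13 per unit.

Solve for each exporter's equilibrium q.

A representative exporter's profit is π_i = q_i(257 − 2Q) − 13q_i, with Q = q_i + Σ_{j≠i} q_j.
First-order condition: 244 − 4q_i − 2Σ_{j≠i} q_j = 0.
With identical exporters, set every q_j = q: then 244 − 4q − 6q = 0, i.e. q = 244/10 = 24.4.

24.4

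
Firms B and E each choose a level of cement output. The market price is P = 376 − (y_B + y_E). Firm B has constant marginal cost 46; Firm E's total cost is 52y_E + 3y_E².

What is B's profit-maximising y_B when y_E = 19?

155.5

Firm B's profit: π = y_B(376 − (y_B + y_E)) − 46y_B.
∂π/∂y_B = 330 − 2y_B − y_E = 0, so y_B = 165 − 0.5y_E.
At y_E = 19: y_B = 165 − 0.5·19 = 155.5.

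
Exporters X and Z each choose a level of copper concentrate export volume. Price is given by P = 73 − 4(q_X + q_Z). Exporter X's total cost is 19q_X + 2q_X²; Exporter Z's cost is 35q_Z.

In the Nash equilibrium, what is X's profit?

Exporter X's profit: π = q_X(73 − 4(q_X + q_Z)) − 19q_X − 2q_X².
∂π/∂q_X = 54 − 12q_X − 4q_Z = 0, so q_X = 4.5 − (1/3)q_Z.
For Z: ∂π/∂q_Z = 38 − 8q_Z − 4q_X = 0 ⇒ q_Z = 4.75 − 0.5q_X.
Solving the two reaction functions simultaneously: (1 − (−1/3)(−0.5))q_X = 4.5 − (1/3)·4.75, so (5/6)q_X = 35/12 and q_X = 3.5.
Then q_Z = 4.75 − 0.5·3.5 = 3.
Price P = 73 − 4·6.5 = 47.
X's profit: (47 − 19)·3.5 − 2(3.5)² = 73.5.

73.5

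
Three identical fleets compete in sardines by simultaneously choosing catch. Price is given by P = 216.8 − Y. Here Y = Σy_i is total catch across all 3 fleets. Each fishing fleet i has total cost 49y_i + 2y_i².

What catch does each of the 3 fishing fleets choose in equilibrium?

A representative fishing fleet's profit is π_i = y_i(216.8 − Y) − 49y_i − 2y_i², with Y = y_i + Σ_{j≠i} y_j.
First-order condition: 167.8 − 6y_i − Σ_{j≠i} y_j = 0.
Imposing symmetry (y_j = y for all j) turns Σ_{j≠i} y_j into 2y, so 167.8 = 8y and y = 20.975.

20.975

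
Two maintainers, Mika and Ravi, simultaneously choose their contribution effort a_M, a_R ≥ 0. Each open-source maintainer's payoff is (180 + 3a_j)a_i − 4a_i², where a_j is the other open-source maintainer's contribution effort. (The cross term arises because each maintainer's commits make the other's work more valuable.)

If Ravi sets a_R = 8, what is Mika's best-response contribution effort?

Mika's payoff is (180 + 3a_R)a_M − 4a_M².
∂π/∂a_M = 180 + 3a_R − 8a_M = 0, so a_M = 22.5 + 0.375a_R.
At a_R = 8: a_M = 22.5 + 0.375·8 = 25.5.

25.5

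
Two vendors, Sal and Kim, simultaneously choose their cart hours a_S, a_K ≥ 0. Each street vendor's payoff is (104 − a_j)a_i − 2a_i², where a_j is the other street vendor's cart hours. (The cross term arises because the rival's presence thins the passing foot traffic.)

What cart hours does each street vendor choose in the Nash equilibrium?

20.8

Sal's payoff is (104 − a_K)a_S − 2a_S².
∂π/∂a_S = 104 − a_K − 4a_S = 0, so a_S = 26 − 0.25a_K.
By symmetry a_K = a_S; substituting into the reaction function, 1.25a_S = 26 and a_S = 20.8.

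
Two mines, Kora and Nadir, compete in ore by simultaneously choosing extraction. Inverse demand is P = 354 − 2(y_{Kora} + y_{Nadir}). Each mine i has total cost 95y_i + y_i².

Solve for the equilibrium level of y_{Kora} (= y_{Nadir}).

Mine Kora's profit: π = y_{Kora}(354 − 2(y_{Kora} + y_{Nadir})) − 95y_{Kora} − y_{Kora}².
∂π/∂y_{Kora} = 259 − 6y_{Kora} − 2y_{Nadir} = 0, so y_{Kora} = 259/6 − (1/3)y_{Nadir}.
Setting y_{Kora} = y_{Nadir} in the reaction function: y_{Kora} = 259/6 − (1/3)y_{Kora}, so y_{Kora} = (259/6) / (4/3) = 32.375.

32.375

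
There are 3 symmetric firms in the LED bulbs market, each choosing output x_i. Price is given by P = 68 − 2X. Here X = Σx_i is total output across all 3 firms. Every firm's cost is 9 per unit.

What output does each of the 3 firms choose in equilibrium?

A representative firm's profit is π_i = x_i(68 − 2X) − 9x_i, with X = x_i + Σ_{j≠i} x_j.
First-order condition: 59 − 4x_i − 2Σ_{j≠i} x_j = 0.
In a symmetric equilibrium every firm chooses the same x, so Σ_{j≠i} x_j = 2x. The condition becomes 59 − 8x = 0, giving x = 59/8 = 7.375.

7.375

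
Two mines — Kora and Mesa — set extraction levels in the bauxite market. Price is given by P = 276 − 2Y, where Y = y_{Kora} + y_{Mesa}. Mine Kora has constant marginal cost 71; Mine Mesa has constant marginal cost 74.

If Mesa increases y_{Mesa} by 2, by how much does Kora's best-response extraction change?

-1

Mine Kora's profit: π = y_{Kora}(276 − 2(y_{Kora} + y_{Mesa})) − 71y_{Kora}.
∂π/∂y_{Kora} = 205 − 4y_{Kora} − 2y_{Mesa} = 0, so y_{Kora} = 51.25 − 0.5y_{Mesa}.
The reaction-function slope is −0.5, so a 2-unit rise in y_{Mesa} moves y_{Kora} by −0.5 × 2 = −1. Kora's best response falls — the actions are strategic substitutes.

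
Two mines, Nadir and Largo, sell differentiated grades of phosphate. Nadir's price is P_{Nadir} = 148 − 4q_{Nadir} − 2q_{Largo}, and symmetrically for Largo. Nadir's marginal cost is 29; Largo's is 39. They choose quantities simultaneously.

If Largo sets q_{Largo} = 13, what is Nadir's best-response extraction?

11.625

Mine Nadir's profit: π = q_{Nadir}(148 − 4q_{Nadir} − 2q_{Largo}) − 29q_{Nadir}.
∂π/∂q_{Nadir} = 119 − 8q_{Nadir} − 2q_{Largo} = 0 ⇒ q_{Nadir} = 14.875 − 0.25q_{Largo}.
At q_{Largo} = 13: q_{Nadir} = 14.875 − 0.25·13 = 11.625.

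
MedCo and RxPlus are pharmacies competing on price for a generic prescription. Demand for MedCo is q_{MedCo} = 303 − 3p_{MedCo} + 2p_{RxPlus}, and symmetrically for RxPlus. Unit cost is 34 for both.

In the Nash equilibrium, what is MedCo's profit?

13567.6875

MedCo's profit: π = (p_{MedCo} − 34)(303 − 3p_{MedCo} + 2p_{RxPlus}).
∂π/∂p_{MedCo} = 405 − 6p_{MedCo} + 2p_{RxPlus} = 0 ⇒ p_{MedCo} = 67.5 + (1/3)p_{RxPlus}.
Setting p_{MedCo} = p_{RxPlus} in the reaction function: p_{MedCo} = 67.5 + (1/3)p_{MedCo}, so p_{MedCo} = 67.5 / (2/3) = 101.25.
q_{MedCo} = 303 − 3·101.25 + 2·101.25 = 201.75.
Profit = (101.25 − 34)·201.75 = 13567.6875.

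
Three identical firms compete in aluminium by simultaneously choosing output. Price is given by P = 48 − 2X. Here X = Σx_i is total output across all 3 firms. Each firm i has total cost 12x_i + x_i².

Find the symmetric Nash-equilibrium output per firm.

3.6

A representative firm's profit is π_i = x_i(48 − 2X) − 12x_i − x_i², with X = x_i + Σ_{j≠i} x_j.
First-order condition: 36 − 6x_i − 2Σ_{j≠i} x_j = 0.
Imposing symmetry (x_j = x for all j) turns Σ_{j≠i} x_j into 2x, so 36 = 10x and x = 3.6.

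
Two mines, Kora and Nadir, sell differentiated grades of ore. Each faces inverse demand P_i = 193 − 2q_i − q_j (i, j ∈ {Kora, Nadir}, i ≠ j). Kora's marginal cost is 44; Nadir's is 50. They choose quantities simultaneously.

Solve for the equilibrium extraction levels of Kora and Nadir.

30.2, 28.2

Mine Kora's profit: π = q_{Kora}(193 − 2q_{Kora} − q_{Nadir}) − 44q_{Kora}.
∂π/∂q_{Kora} = 149 − 4q_{Kora} − q_{Nadir} = 0 ⇒ q_{Kora} = 37.25 − 0.25q_{Nadir}.
Similarly q_{Nadir} = 35.75 − 0.25q_{Kora}.
Solving the two reaction functions simultaneously: (1 − (−0.25)(−0.25))q_{Kora} = 37.25 − 0.25·35.75, so 0.9375q_{Kora} = 28.3125 and q_{Kora} = 30.2.
Then q_{Nadir} = 35.75 − 0.25·30.2 = 28.2.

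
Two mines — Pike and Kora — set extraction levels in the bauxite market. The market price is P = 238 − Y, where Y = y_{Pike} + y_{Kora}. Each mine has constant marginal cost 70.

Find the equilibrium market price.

Mine Pike's profit: π = y_{Pike}(238 − (y_{Pike} + y_{Kora})) − 70y_{Pike}.
∂π/∂y_{Pike} = 168 − 2y_{Pike} − y_{Kora} = 0, so y_{Pike} = 84 − 0.5y_{Kora}.
By symmetry y_{Kora} = y_{Pike}; substituting into the reaction function, 1.5y_{Pike} = 84 and y_{Pike} = 56.
Equilibrium price: P = 238 − 112 = 126.

126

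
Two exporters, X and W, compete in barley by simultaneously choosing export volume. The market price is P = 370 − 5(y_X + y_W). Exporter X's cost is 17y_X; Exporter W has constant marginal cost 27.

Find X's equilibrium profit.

2928.2

Exporter X's profit: π = y_X(370 − 5(y_X + y_W)) − 17y_X.
∂π/∂y_X = 353 − 10y_X − 5y_W = 0, so y_X = 35.3 − 0.5y_W.
By the same steps for W: y_W = 34.3 − 0.5y_X.
Plugging y_W into X's best response: y_X = 35.3 − 0.5(34.3 − 0.5y_X) ⇒ 0.75y_X = 18.15, so y_X = 24.2.
Then y_W = 34.3 − 0.5·24.2 = 22.2.
Price P = 370 − 5·46.4 = 138.
X's profit: (138 − 17)·24.2 = 2928.2.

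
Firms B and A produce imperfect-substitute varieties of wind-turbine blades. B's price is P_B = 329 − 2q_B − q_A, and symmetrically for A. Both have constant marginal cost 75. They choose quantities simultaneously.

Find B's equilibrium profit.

5161.28

Firm B's profit: π = q_B(329 − 2q_B − q_A) − 75q_B.
∂π/∂q_B = 254 − 4q_B − q_A = 0 ⇒ q_B = 63.5 − 0.25q_A.
Setting q_B = q_A in the reaction function: q_B = 63.5 − 0.25q_B, so q_B = 63.5 / 1.25 = 50.8.
P_B = 329 − 2·50.8 − 50.8 = 176.6.
Profit = (176.6 − 75)·50.8 = 5161.28.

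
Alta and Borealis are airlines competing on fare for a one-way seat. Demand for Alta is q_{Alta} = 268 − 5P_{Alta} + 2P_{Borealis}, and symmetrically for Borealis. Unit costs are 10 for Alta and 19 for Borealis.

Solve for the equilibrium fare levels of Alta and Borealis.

Alta's profit: π = (P_{Alta} − 10)(268 − 5P_{Alta} + 2P_{Borealis}).
∂π/∂P_{Alta} = 318 − 10P_{Alta} + 2P_{Borealis} = 0 ⇒ P_{Alta} = 31.8 + 0.2P_{Borealis}.
Similarly P_{Borealis} = 36.3 + 0.2P_{Alta}.
Substituting the second reaction function into the first: P_{Alta} = 31.8 + 0.2(36.3 + 0.2P_{Alta}), which gives 0.96P_{Alta} = 39.06 ⇒ P_{Alta} = 40.6875.
Then P_{Borealis} = 36.3 + 0.2·40.6875 = 44.4375.

40.6875, 44.4375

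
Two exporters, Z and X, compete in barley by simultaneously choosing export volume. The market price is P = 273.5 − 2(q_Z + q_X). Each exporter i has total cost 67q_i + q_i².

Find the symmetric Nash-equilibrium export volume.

Exporter Z's profit: π = q_Z(273.5 − 2(q_Z + q_X)) − 67q_Z − q_Z².
∂π/∂q_Z = 206.5 − 6q_Z − 2q_X = 0, so q_Z = 413/12 − (1/3)q_X.
The game is symmetric, so in equilibrium q_X = q_Z: the reaction function gives (4/3)q_Z = 413/12, hence q_Z = 25.8125.

25.8125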